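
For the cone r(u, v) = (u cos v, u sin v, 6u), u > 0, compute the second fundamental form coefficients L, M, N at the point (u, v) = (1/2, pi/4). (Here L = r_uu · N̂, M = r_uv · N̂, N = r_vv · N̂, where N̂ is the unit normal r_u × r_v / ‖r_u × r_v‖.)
L = 0;  M = 0;  N = 3*sqrt(37)/37

Compute the unit normal N̂(u, v) = (-6*sqrt(37)*u*cos(v)/(37*Abs(u)), -6*sqrt(37)*u*sin(v)/(37*Abs(u)), sqrt(37)*u/(37*Abs(u))), and the second partials r_uu, r_uv, r_vv. Take dot products:
  L(u, v) = r_uu · N̂ = 0,
  M(u, v) = r_uv · N̂ = 0,
  N(u, v) = r_vv · N̂ = 6*sqrt(37)*u^2/(37*Abs(u)).
Evaluating at (u, v) = (1/2, pi/4):
  L = 0, M = 0, N = 3*sqrt(37)/37.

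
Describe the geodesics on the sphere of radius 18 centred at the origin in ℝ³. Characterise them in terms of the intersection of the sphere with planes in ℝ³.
Geodesics on the sphere of radius 18 are great circles — circles of radius 18 obtained as the intersection of the sphere with planes through the origin (the centre of the sphere).

A curve α(t) of nonzero constant speed on the sphere of radius 18 is a geodesic iff its acceleration α̈ is everywhere normal to the surface, i.e. parallel to the radial vector α(t). Then d/dt(α × α̇) = α̇ × α̇ + α × α̈ = 0, so α × α̇ is a constant vector n ≠ 0 and α(t) · n = 0 for all t: α lies in the plane through the origin with normal n. The intersection of that plane with the sphere is a circle of radius 18 (a great circle). Conversely, a great circle traversed at constant speed has centripetal acceleration pointing at the origin, hence normal to the sphere, so every great circle is a geodesic.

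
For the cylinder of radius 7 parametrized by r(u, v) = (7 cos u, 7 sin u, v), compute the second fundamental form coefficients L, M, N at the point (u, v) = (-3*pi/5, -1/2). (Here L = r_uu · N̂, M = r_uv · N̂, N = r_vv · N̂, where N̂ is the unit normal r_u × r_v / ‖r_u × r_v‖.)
L = -7;  M = 0;  N = 0

Compute the unit normal N̂(u, v) = (cos(u), sin(u), 0), and the second partials r_uu, r_uv, r_vv. Take dot products:
  L(u, v) = r_uu · N̂ = -7,
  M(u, v) = r_uv · N̂ = 0,
  N(u, v) = r_vv · N̂ = 0.
Evaluating at (u, v) = (-3*pi/5, -1/2):
  L = -7, M = 0, N = 0.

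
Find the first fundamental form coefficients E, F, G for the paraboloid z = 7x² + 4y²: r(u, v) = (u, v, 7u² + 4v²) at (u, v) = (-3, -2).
E = 1765;  F = 672;  G = 257

Partials: r_u = (1, 0, 14*u), r_v = (0, 1, 8*v). As functions of (u, v):
  E = r_u · r_u = 196*u^2 + 1,
  F = r_u · r_v = 112*u*v,
  G = r_v · r_v = 64*v^2 + 1.
Evaluating at (u, v) = (-3, -2): E = 1765, F = 672, G = 257.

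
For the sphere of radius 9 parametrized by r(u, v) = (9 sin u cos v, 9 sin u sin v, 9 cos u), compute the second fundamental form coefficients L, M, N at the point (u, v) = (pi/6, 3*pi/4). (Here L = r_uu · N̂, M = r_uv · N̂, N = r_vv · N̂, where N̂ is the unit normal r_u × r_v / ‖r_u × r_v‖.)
L = -9;  M = 0;  N = -9/4

Compute the unit normal N̂(u, v) = (sin(u)^2*cos(v)/Abs(sin(u)), sin(u)^2*sin(v)/Abs(sin(u)), sin(2*u)/(2*Abs(sin(u)))), and the second partials r_uu, r_uv, r_vv. Take dot products:
  L(u, v) = r_uu · N̂ = -9*sin(u)/Abs(sin(u)),
  M(u, v) = r_uv · N̂ = 0,
  N(u, v) = r_vv · N̂ = -9*sin(u)^3/Abs(sin(u)).
Evaluating at (u, v) = (pi/6, 3*pi/4):
  L = -9, M = 0, N = -9/4.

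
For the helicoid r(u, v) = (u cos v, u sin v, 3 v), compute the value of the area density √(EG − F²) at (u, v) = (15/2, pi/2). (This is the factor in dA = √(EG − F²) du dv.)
√(EG − F²)|_{(15/2, pi/2)} = 3*sqrt(29)/2

E = 1, F = 0, G = u^2 + 9, so EG − F² = u^2 + 9. Taking the positive square root: √(EG − F²) = sqrt(u^2 + 9). At (u, v) = (15/2, pi/2): 3*sqrt(29)/2.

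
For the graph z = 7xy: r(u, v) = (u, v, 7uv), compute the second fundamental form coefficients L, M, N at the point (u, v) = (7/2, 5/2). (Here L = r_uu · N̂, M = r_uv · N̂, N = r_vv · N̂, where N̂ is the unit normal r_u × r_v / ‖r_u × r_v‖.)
L = 0;  M = 7*sqrt(30)/165;  N = 0

Compute the unit normal N̂(u, v) = (-7*v/sqrt(49*u^2 + 49*v^2 + 1), -7*u/sqrt(49*u^2 + 49*v^2 + 1), 1/sqrt(49*u^2 + 49*v^2 + 1)), and the second partials r_uu, r_uv, r_vv. Take dot products:
  L(u, v) = r_uu · N̂ = 0,
  M(u, v) = r_uv · N̂ = 7/sqrt(49*u^2 + 49*v^2 + 1),
  N(u, v) = r_vv · N̂ = 0.
Evaluating at (u, v) = (7/2, 5/2):
  L = 0, M = 7*sqrt(30)/165, N = 0.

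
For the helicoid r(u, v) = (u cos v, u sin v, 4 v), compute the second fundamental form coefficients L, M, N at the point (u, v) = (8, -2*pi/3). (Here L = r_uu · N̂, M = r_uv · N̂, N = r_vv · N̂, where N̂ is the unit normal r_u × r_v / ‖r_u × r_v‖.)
L = 0;  M = -sqrt(5)/5;  N = 0

Compute the unit normal N̂(u, v) = (4*sin(v)/sqrt(u^2 + 16), -4*cos(v)/sqrt(u^2 + 16), u/sqrt(u^2 + 16)), and the second partials r_uu, r_uv, r_vv. Take dot products:
  L(u, v) = r_uu · N̂ = 0,
  M(u, v) = r_uv · N̂ = -4/sqrt(u^2 + 16),
  N(u, v) = r_vv · N̂ = 0.
Evaluating at (u, v) = (8, -2*pi/3):
  L = 0, M = -sqrt(5)/5, N = 0.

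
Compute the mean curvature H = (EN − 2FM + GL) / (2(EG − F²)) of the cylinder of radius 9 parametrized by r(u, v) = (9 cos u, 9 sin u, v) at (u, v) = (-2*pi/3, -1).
H = -1/18

With E = 81, F = 0, G = 1, L = -9, M = 0, N = 0, assemble
  H = (EN − 2FM + GL) / (2(EG − F²)) = -1/18.
At (u, v) = (-2*pi/3, -1): H = -1/18.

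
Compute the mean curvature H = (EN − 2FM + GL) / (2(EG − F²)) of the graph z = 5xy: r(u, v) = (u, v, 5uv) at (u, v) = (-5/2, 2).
H = 5000*sqrt(21)/151263

With E = 25*v^2 + 1, F = 25*u*v, G = 25*u^2 + 1, L = 0, M = 5/sqrt(25*u^2 + 25*v^2 + 1), N = 0, assemble
  H = (EN − 2FM + GL) / (2(EG − F²)) = -125*u*v/(25*u^2 + 25*v^2 + 1)^(3/2).
At (u, v) = (-5/2, 2): H = 5000*sqrt(21)/151263.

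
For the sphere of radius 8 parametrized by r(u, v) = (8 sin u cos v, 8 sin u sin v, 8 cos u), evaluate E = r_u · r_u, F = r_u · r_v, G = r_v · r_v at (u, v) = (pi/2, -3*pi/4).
E = 64;  F = 0;  G = 64

Partials: r_u = (8*cos(u)*cos(v), 8*sin(v)*cos(u), -8*sin(u)), r_v = (-8*sin(u)*sin(v), 8*sin(u)*cos(v), 0). As functions of (u, v):
  E = r_u · r_u = 64,
  F = r_u · r_v = 0,
  G = r_v · r_v = 64*sin(u)^2.
Evaluating at (u, v) = (pi/2, -3*pi/4): E = 64, F = 0, G = 64.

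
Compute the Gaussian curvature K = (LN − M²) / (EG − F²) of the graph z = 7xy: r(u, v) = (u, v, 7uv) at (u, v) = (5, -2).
K = -49/2022084

Coefficients of the first fundamental form: E = 49*v^2 + 1, F = 49*u*v, G = 49*u^2 + 1.
Coefficients of the second fundamental form: L = 0, M = 7/sqrt(49*u^2 + 49*v^2 + 1), N = 0.
Assemble K = (LN − M²)/(EG − F²) = -49/(2401*u^4 + 4802*u^2*v^2 + 98*u^2 + 2401*v^4 + 98*v^2 + 1). At (u, v) = (5, -2): K = -49/2022084.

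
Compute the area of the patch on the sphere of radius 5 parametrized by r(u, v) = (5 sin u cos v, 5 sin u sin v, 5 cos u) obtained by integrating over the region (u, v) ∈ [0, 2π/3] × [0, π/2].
Area = 75*pi/4

Area = ∫∫ √(EG − F²) du dv with √(EG − F²) = 25*Abs(sin(u)). Integrating over [0, 2π/3] × [0, π/2] gives 75*pi/4.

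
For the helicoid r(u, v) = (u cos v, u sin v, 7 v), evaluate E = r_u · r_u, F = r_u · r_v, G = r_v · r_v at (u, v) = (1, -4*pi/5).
E = 1;  F = 0;  G = 50

Partials: r_u = (cos(v), sin(v), 0), r_v = (-u*sin(v), u*cos(v), 7). As functions of (u, v):
  E = r_u · r_u = 1,
  F = r_u · r_v = 0,
  G = r_v · r_v = u^2 + 49.
Evaluating at (u, v) = (1, -4*pi/5): E = 1, F = 0, G = 50.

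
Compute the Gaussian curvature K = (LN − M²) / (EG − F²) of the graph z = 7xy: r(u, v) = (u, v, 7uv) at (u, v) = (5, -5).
K = -49/6007401

Coefficients of the first fundamental form: E = 49*v^2 + 1, F = 49*u*v, G = 49*u^2 + 1.
Coefficients of the second fundamental form: L = 0, M = 7/sqrt(49*u^2 + 49*v^2 + 1), N = 0.
Assemble K = (LN − M²)/(EG − F²) = -49/(2401*u^4 + 4802*u^2*v^2 + 98*u^2 + 2401*v^4 + 98*v^2 + 1). At (u, v) = (5, -5): K = -49/6007401.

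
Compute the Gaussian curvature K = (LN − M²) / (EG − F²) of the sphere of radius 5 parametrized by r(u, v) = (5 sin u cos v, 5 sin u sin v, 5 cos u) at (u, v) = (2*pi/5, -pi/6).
K = 1/25

Coefficients of the first fundamental form: E = 25, F = 0, G = 25*sin(u)^2.
Coefficients of the second fundamental form: L = -5*sin(u)/Abs(sin(u)), M = 0, N = -5*sin(u)^3/Abs(sin(u)).
Assemble K = (LN − M²)/(EG − F²) = 1/25. At (u, v) = (2*pi/5, -pi/6): K = 1/25.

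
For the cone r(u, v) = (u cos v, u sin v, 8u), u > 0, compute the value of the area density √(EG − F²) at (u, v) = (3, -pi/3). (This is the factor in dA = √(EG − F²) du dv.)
√(EG − F²)|_{(3, -pi/3)} = 3*sqrt(65)

E = 65, F = 0, G = u^2, so EG − F² = 65*u^2. Taking the positive square root: √(EG − F²) = sqrt(65)*Abs(u). At (u, v) = (3, -pi/3): 3*sqrt(65).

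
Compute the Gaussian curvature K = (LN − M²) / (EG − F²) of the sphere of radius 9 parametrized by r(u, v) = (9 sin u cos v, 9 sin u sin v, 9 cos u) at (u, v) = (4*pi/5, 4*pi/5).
K = 1/81

Coefficients of the first fundamental form: E = 81, F = 0, G = 81*sin(u)^2.
Coefficients of the second fundamental form: L = -9*sin(u)/Abs(sin(u)), M = 0, N = -9*sin(u)^3/Abs(sin(u)).
Assemble K = (LN − M²)/(EG − F²) = 1/81. At (u, v) = (4*pi/5, 4*pi/5): K = 1/81.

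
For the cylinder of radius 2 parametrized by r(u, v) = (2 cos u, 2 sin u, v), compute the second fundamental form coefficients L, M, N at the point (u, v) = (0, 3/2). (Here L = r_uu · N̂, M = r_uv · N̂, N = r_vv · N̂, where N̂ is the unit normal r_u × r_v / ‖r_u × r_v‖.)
L = -2;  M = 0;  N = 0

Compute the unit normal N̂(u, v) = (cos(u), sin(u), 0), and the second partials r_uu, r_uv, r_vv. Take dot products:
  L(u, v) = r_uu · N̂ = -2,
  M(u, v) = r_uv · N̂ = 0,
  N(u, v) = r_vv · N̂ = 0.
Evaluating at (u, v) = (0, 3/2):
  L = -2, M = 0, N = 0.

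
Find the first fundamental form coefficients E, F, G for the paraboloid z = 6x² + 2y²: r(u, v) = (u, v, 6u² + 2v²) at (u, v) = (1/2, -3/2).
E = 37;  F = -36;  G = 37

Partials: r_u = (1, 0, 12*u), r_v = (0, 1, 4*v). As functions of (u, v):
  E = r_u · r_u = 144*u^2 + 1,
  F = r_u · r_v = 48*u*v,
  G = r_v · r_v = 16*v^2 + 1.
Evaluating at (u, v) = (1/2, -3/2): E = 37, F = -36, G = 37.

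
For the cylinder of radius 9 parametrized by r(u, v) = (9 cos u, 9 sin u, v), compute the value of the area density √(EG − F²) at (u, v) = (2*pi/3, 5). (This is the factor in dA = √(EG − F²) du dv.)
√(EG − F²)|_{(2*pi/3, 5)} = 9

E = 81, F = 0, G = 1, so EG − F² = 81. Taking the positive square root: √(EG − F²) = 9. At (u, v) = (2*pi/3, 5): 9.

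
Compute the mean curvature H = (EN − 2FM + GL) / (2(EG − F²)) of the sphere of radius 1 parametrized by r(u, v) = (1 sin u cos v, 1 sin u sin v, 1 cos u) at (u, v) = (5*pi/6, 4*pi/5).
H = -1

With E = 1, F = 0, G = sin(u)^2, L = -sin(u)/Abs(sin(u)), M = 0, N = -sin(u)^3/Abs(sin(u)), assemble
  H = (EN − 2FM + GL) / (2(EG − F²)) = -sin(u)/Abs(sin(u)).
At (u, v) = (5*pi/6, 4*pi/5): H = -1.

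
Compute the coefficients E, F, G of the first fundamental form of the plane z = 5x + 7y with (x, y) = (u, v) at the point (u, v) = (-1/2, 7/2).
E = 26;  F = 35;  G = 50

Partials: r_u = (1, 0, 5), r_v = (0, 1, 7). As functions of (u, v):
  E = r_u · r_u = 26,
  F = r_u · r_v = 35,
  G = r_v · r_v = 50.
Evaluating at (u, v) = (-1/2, 7/2): E = 26, F = 35, G = 50.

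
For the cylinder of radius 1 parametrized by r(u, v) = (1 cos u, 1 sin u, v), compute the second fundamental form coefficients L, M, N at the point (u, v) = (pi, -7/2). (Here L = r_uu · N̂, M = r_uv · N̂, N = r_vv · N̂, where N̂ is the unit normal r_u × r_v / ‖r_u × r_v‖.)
L = -1;  M = 0;  N = 0

Compute the unit normal N̂(u, v) = (cos(u), sin(u), 0), and the second partials r_uu, r_uv, r_vv. Take dot products:
  L(u, v) = r_uu · N̂ = -1,
  M(u, v) = r_uv · N̂ = 0,
  N(u, v) = r_vv · N̂ = 0.
Evaluating at (u, v) = (pi, -7/2):
  L = -1, M = 0, N = 0.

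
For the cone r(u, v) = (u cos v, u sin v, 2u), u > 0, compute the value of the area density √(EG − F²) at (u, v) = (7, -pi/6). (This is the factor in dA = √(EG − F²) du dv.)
√(EG − F²)|_{(7, -pi/6)} = 7*sqrt(5)

E = 5, F = 0, G = u^2, so EG − F² = 5*u^2. Taking the positive square root: √(EG − F²) = sqrt(5)*Abs(u). At (u, v) = (7, -pi/6): 7*sqrt(5).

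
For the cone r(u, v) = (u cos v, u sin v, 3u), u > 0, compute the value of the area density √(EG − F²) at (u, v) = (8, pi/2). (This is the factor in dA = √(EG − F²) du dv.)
√(EG − F²)|_{(8, pi/2)} = 8*sqrt(10)

E = 10, F = 0, G = u^2, so EG − F² = 10*u^2. Taking the positive square root: √(EG − F²) = sqrt(10)*Abs(u). At (u, v) = (8, pi/2): 8*sqrt(10).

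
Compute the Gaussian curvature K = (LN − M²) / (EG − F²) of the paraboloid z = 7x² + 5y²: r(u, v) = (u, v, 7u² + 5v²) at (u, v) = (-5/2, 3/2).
K = 140/2105401

Coefficients of the first fundamental form: E = 196*u^2 + 1, F = 140*u*v, G = 100*v^2 + 1.
Coefficients of the second fundamental form: L = 14/sqrt(196*u^2 + 100*v^2 + 1), M = 0, N = 10/sqrt(196*u^2 + 100*v^2 + 1).
Assemble K = (LN − M²)/(EG − F²) = 140/(38416*u^4 + 39200*u^2*v^2 + 392*u^2 + 10000*v^4 + 200*v^2 + 1). At (u, v) = (-5/2, 3/2): K = 140/2105401.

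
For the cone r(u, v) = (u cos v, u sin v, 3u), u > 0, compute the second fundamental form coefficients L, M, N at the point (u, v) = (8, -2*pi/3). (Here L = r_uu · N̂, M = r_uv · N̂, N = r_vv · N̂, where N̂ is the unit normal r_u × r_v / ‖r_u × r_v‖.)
L = 0;  M = 0;  N = 12*sqrt(10)/5

Compute the unit normal N̂(u, v) = (-3*sqrt(10)*u*cos(v)/(10*Abs(u)), -3*sqrt(10)*u*sin(v)/(10*Abs(u)), sqrt(10)*u/(10*Abs(u))), and the second partials r_uu, r_uv, r_vv. Take dot products:
  L(u, v) = r_uu · N̂ = 0,
  M(u, v) = r_uv · N̂ = 0,
  N(u, v) = r_vv · N̂ = 3*sqrt(10)*u^2/(10*Abs(u)).
Evaluating at (u, v) = (8, -2*pi/3):
  L = 0, M = 0, N = 12*sqrt(10)/5.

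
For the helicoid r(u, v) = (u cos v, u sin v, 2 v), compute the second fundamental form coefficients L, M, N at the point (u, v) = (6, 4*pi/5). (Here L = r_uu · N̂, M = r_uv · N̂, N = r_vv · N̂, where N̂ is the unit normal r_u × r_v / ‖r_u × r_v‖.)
L = 0;  M = -sqrt(10)/10;  N = 0

Compute the unit normal N̂(u, v) = (2*sin(v)/sqrt(u^2 + 4), -2*cos(v)/sqrt(u^2 + 4), u/sqrt(u^2 + 4)), and the second partials r_uu, r_uv, r_vv. Take dot products:
  L(u, v) = r_uu · N̂ = 0,
  M(u, v) = r_uv · N̂ = -2/sqrt(u^2 + 4),
  N(u, v) = r_vv · N̂ = 0.
Evaluating at (u, v) = (6, 4*pi/5):
  L = 0, M = -sqrt(10)/10, N = 0.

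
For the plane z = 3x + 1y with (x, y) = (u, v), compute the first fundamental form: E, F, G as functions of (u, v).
E = 10;  F = 3;  G = 2

Compute partials: r_u = (1, 0, 3), r_v = (0, 1, 1). Then
  E = r_u · r_u = 10,
  F = r_u · r_v = 3,
  G = r_v · r_v = 2.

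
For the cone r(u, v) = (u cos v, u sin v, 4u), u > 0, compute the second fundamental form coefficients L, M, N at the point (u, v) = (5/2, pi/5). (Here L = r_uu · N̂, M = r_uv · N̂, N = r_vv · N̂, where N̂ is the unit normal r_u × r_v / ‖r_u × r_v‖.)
L = 0;  M = 0;  N = 10*sqrt(17)/17

Compute the unit normal N̂(u, v) = (-4*sqrt(17)*u*cos(v)/(17*Abs(u)), -4*sqrt(17)*u*sin(v)/(17*Abs(u)), sqrt(17)*u/(17*Abs(u))), and the second partials r_uu, r_uv, r_vv. Take dot products:
  L(u, v) = r_uu · N̂ = 0,
  M(u, v) = r_uv · N̂ = 0,
  N(u, v) = r_vv · N̂ = 4*sqrt(17)*u^2/(17*Abs(u)).
Evaluating at (u, v) = (5/2, pi/5):
  L = 0, M = 0, N = 10*sqrt(17)/17.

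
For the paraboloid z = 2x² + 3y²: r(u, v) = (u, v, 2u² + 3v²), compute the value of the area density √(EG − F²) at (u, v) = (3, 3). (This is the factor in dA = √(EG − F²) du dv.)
√(EG − F²)|_{(3, 3)} = sqrt(469)

E = 16*u^2 + 1, F = 24*u*v, G = 36*v^2 + 1, so EG − F² = 16*u^2 + 36*v^2 + 1. Taking the positive square root: √(EG − F²) = sqrt(16*u^2 + 36*v^2 + 1). At (u, v) = (3, 3): sqrt(469).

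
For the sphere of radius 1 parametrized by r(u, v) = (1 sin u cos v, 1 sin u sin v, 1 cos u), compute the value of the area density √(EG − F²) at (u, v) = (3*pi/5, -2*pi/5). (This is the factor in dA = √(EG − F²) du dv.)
√(EG − F²)|_{(3*pi/5, -2*pi/5)} = sqrt(2*sqrt(5) + 10)/4

E = 1, F = 0, G = sin(u)^2, so EG − F² = sin(u)^2. Taking the positive square root: √(EG − F²) = Abs(sin(u)). At (u, v) = (3*pi/5, -2*pi/5): sqrt(2*sqrt(5) + 10)/4.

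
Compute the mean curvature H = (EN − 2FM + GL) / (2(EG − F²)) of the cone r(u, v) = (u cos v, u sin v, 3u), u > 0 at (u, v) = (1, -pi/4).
H = 3*sqrt(10)/20

With E = 10, F = 0, G = u^2, L = 0, M = 0, N = 3*sqrt(10)*u^2/(10*Abs(u)), assemble
  H = (EN − 2FM + GL) / (2(EG − F²)) = 3*sqrt(10)/(20*Abs(u)).
At (u, v) = (1, -pi/4): H = 3*sqrt(10)/20.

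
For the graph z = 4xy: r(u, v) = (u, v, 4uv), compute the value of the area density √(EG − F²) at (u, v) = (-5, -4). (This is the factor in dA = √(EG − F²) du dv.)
√(EG − F²)|_{(-5, -4)} = 3*sqrt(73)

E = 16*v^2 + 1, F = 16*u*v, G = 16*u^2 + 1, so EG − F² = 16*u^2 + 16*v^2 + 1. Taking the positive square root: √(EG − F²) = sqrt(16*u^2 + 16*v^2 + 1). At (u, v) = (-5, -4): 3*sqrt(73).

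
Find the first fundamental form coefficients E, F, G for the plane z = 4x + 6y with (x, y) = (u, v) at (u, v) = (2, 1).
E = 17;  F = 24;  G = 37

Partials: r_u = (1, 0, 4), r_v = (0, 1, 6). As functions of (u, v):
  E = r_u · r_u = 17,
  F = r_u · r_v = 24,
  G = r_v · r_v = 37.
Evaluating at (u, v) = (2, 1): E = 17, F = 24, G = 37.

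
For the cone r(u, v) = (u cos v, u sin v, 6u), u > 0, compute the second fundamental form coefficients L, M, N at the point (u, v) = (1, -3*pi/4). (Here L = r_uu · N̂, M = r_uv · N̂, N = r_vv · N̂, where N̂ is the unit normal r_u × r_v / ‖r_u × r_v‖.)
L = 0;  M = 0;  N = 6*sqrt(37)/37

Compute the unit normal N̂(u, v) = (-6*sqrt(37)*u*cos(v)/(37*Abs(u)), -6*sqrt(37)*u*sin(v)/(37*Abs(u)), sqrt(37)*u/(37*Abs(u))), and the second partials r_uu, r_uv, r_vv. Take dot products:
  L(u, v) = r_uu · N̂ = 0,
  M(u, v) = r_uv · N̂ = 0,
  N(u, v) = r_vv · N̂ = 6*sqrt(37)*u^2/(37*Abs(u)).
Evaluating at (u, v) = (1, -3*pi/4):
  L = 0, M = 0, N = 6*sqrt(37)/37.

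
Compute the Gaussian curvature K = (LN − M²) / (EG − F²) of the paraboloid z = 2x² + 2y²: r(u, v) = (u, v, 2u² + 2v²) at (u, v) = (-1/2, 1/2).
K = 16/81

Coefficients of the first fundamental form: E = 16*u^2 + 1, F = 16*u*v, G = 16*v^2 + 1.
Coefficients of the second fundamental form: L = 4/sqrt(16*u^2 + 16*v^2 + 1), M = 0, N = 4/sqrt(16*u^2 + 16*v^2 + 1).
Assemble K = (LN − M²)/(EG − F²) = 16/(256*u^4 + 512*u^2*v^2 + 32*u^2 + 256*v^4 + 32*v^2 + 1). At (u, v) = (-1/2, 1/2): K = 16/81.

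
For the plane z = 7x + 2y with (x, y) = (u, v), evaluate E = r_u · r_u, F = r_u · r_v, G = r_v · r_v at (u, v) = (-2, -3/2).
E = 50;  F = 14;  G = 5

Partials: r_u = (1, 0, 7), r_v = (0, 1, 2). As functions of (u, v):
  E = r_u · r_u = 50,
  F = r_u · r_v = 14,
  G = r_v · r_v = 5.
Evaluating at (u, v) = (-2, -3/2): E = 50, F = 14, G = 5.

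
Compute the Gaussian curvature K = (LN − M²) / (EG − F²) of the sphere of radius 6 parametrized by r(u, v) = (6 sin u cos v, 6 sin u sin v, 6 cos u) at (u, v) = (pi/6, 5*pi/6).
K = 1/36

Coefficients of the first fundamental form: E = 36, F = 0, G = 36*sin(u)^2.
Coefficients of the second fundamental form: L = -6*sin(u)/Abs(sin(u)), M = 0, N = -6*sin(u)^3/Abs(sin(u)).
Assemble K = (LN − M²)/(EG − F²) = 1/36. At (u, v) = (pi/6, 5*pi/6): K = 1/36.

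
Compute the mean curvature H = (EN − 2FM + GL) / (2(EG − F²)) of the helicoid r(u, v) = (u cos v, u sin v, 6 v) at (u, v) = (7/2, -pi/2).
H = 0

With E = 1, F = 0, G = u^2 + 36, L = 0, M = -6/sqrt(u^2 + 36), N = 0, assemble
  H = (EN − 2FM + GL) / (2(EG − F²)) = 0.
At (u, v) = (7/2, -pi/2): H = 0.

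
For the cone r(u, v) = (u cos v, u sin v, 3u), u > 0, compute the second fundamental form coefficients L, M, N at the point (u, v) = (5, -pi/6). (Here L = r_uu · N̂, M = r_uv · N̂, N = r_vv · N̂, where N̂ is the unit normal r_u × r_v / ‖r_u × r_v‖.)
L = 0;  M = 0;  N = 3*sqrt(10)/2

Compute the unit normal N̂(u, v) = (-3*sqrt(10)*u*cos(v)/(10*Abs(u)), -3*sqrt(10)*u*sin(v)/(10*Abs(u)), sqrt(10)*u/(10*Abs(u))), and the second partials r_uu, r_uv, r_vv. Take dot products:
  L(u, v) = r_uu · N̂ = 0,
  M(u, v) = r_uv · N̂ = 0,
  N(u, v) = r_vv · N̂ = 3*sqrt(10)*u^2/(10*Abs(u)).
Evaluating at (u, v) = (5, -pi/6):
  L = 0, M = 0, N = 3*sqrt(10)/2.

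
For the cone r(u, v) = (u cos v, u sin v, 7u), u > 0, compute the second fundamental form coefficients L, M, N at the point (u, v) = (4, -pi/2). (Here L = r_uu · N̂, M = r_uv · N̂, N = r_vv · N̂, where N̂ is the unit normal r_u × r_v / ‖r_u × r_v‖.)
L = 0;  M = 0;  N = 14*sqrt(2)/5

Compute the unit normal N̂(u, v) = (-7*sqrt(2)*u*cos(v)/(10*Abs(u)), -7*sqrt(2)*u*sin(v)/(10*Abs(u)), sqrt(2)*u/(10*Abs(u))), and the second partials r_uu, r_uv, r_vv. Take dot products:
  L(u, v) = r_uu · N̂ = 0,
  M(u, v) = r_uv · N̂ = 0,
  N(u, v) = r_vv · N̂ = 7*sqrt(2)*u^2/(10*Abs(u)).
Evaluating at (u, v) = (4, -pi/2):
  L = 0, M = 0, N = 14*sqrt(2)/5.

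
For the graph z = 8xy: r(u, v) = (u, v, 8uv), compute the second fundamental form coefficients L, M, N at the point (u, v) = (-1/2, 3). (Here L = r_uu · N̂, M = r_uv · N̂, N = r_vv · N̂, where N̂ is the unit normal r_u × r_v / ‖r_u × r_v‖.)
L = 0;  M = 8*sqrt(593)/593;  N = 0

Compute the unit normal N̂(u, v) = (-8*v/sqrt(64*u^2 + 64*v^2 + 1), -8*u/sqrt(64*u^2 + 64*v^2 + 1), 1/sqrt(64*u^2 + 64*v^2 + 1)), and the second partials r_uu, r_uv, r_vv. Take dot products:
  L(u, v) = r_uu · N̂ = 0,
  M(u, v) = r_uv · N̂ = 8/sqrt(64*u^2 + 64*v^2 + 1),
  N(u, v) = r_vv · N̂ = 0.
Evaluating at (u, v) = (-1/2, 3):
  L = 0, M = 8*sqrt(593)/593, N = 0.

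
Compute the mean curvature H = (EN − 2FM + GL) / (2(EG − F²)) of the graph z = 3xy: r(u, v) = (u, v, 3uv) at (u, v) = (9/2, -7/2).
H = 1701*sqrt(1174)/689138

With E = 9*v^2 + 1, F = 9*u*v, G = 9*u^2 + 1, L = 0, M = 3/sqrt(9*u^2 + 9*v^2 + 1), N = 0, assemble
  H = (EN − 2FM + GL) / (2(EG − F²)) = -27*u*v/(9*u^2 + 9*v^2 + 1)^(3/2).
At (u, v) = (9/2, -7/2): H = 1701*sqrt(1174)/689138.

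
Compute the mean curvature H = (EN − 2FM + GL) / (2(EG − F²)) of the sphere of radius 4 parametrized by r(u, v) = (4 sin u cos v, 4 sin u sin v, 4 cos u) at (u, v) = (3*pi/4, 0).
H = -1/4

With E = 16, F = 0, G = 16*sin(u)^2, L = -4*sin(u)/Abs(sin(u)), M = 0, N = -4*sin(u)^3/Abs(sin(u)), assemble
  H = (EN − 2FM + GL) / (2(EG − F²)) = -sin(u)/(4*Abs(sin(u))).
At (u, v) = (3*pi/4, 0): H = -1/4.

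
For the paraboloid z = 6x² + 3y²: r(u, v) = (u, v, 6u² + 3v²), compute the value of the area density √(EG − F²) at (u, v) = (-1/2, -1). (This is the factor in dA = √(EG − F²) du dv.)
√(EG − F²)|_{(-1/2, -1)} = sqrt(73)

E = 144*u^2 + 1, F = 72*u*v, G = 36*v^2 + 1, so EG − F² = 144*u^2 + 36*v^2 + 1. Taking the positive square root: √(EG − F²) = sqrt(144*u^2 + 36*v^2 + 1). At (u, v) = (-1/2, -1): sqrt(73).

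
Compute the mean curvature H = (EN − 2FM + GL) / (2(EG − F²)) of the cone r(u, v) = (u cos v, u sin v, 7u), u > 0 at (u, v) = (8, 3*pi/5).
H = 7*sqrt(2)/160

With E = 50, F = 0, G = u^2, L = 0, M = 0, N = 7*sqrt(2)*u^2/(10*Abs(u)), assemble
  H = (EN − 2FM + GL) / (2(EG − F²)) = 7*sqrt(2)/(20*Abs(u)).
At (u, v) = (8, 3*pi/5): H = 7*sqrt(2)/160.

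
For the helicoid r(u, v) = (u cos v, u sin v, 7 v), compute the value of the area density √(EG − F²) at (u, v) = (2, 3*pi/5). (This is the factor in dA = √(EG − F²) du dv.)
√(EG − F²)|_{(2, 3*pi/5)} = sqrt(53)

E = 1, F = 0, G = u^2 + 49, so EG − F² = u^2 + 49. Taking the positive square root: √(EG − F²) = sqrt(u^2 + 49). At (u, v) = (2, 3*pi/5): sqrt(53).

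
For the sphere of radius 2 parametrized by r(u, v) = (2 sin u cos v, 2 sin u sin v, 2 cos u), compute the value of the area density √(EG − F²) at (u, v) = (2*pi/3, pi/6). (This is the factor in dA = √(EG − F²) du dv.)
√(EG − F²)|_{(2*pi/3, pi/6)} = 2*sqrt(3)

E = 4, F = 0, G = 4*sin(u)^2, so EG − F² = 16*sin(u)^2. Taking the positive square root: √(EG − F²) = 4*Abs(sin(u)). At (u, v) = (2*pi/3, pi/6): 2*sqrt(3).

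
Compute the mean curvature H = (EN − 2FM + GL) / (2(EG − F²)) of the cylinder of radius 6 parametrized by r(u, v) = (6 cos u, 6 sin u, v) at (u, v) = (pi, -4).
H = -1/12

With E = 36, F = 0, G = 1, L = -6, M = 0, N = 0, assemble
  H = (EN − 2FM + GL) / (2(EG − F²)) = -1/12.
At (u, v) = (pi, -4): H = -1/12.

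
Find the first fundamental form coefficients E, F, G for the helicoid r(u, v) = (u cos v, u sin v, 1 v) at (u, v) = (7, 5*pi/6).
E = 1;  F = 0;  G = 50

Partials: r_u = (cos(v), sin(v), 0), r_v = (-u*sin(v), u*cos(v), 1). As functions of (u, v):
  E = r_u · r_u = 1,
  F = r_u · r_v = 0,
  G = r_v · r_v = u^2 + 1.
Evaluating at (u, v) = (7, 5*pi/6): E = 1, F = 0, G = 50.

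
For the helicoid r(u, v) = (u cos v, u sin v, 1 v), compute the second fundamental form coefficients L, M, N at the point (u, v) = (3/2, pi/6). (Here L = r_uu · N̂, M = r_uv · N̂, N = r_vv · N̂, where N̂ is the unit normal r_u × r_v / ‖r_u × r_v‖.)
L = 0;  M = -2*sqrt(13)/13;  N = 0

Compute the unit normal N̂(u, v) = (sin(v)/sqrt(u^2 + 1), -cos(v)/sqrt(u^2 + 1), u/sqrt(u^2 + 1)), and the second partials r_uu, r_uv, r_vv. Take dot products:
  L(u, v) = r_uu · N̂ = 0,
  M(u, v) = r_uv · N̂ = -1/sqrt(u^2 + 1),
  N(u, v) = r_vv · N̂ = 0.
Evaluating at (u, v) = (3/2, pi/6):
  L = 0, M = -2*sqrt(13)/13, N = 0.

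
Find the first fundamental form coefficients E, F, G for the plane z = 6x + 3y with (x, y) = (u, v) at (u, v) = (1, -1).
E = 37;  F = 18;  G = 10

Partials: r_u = (1, 0, 6), r_v = (0, 1, 3). As functions of (u, v):
  E = r_u · r_u = 37,
  F = r_u · r_v = 18,
  G = r_v · r_v = 10.
Evaluating at (u, v) = (1, -1): E = 37, F = 18, G = 10.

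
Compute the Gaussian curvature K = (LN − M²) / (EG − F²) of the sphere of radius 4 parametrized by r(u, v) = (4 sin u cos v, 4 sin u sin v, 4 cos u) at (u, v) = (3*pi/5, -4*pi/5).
K = 1/16

Coefficients of the first fundamental form: E = 16, F = 0, G = 16*sin(u)^2.
Coefficients of the second fundamental form: L = -4*sin(u)/Abs(sin(u)), M = 0, N = -4*sin(u)^3/Abs(sin(u)).
Assemble K = (LN − M²)/(EG − F²) = 1/16. At (u, v) = (3*pi/5, -4*pi/5): K = 1/16.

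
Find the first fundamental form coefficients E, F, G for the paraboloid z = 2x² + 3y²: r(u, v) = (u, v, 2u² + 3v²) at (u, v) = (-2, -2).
E = 65;  F = 96;  G = 145

Partials: r_u = (1, 0, 4*u), r_v = (0, 1, 6*v). As functions of (u, v):
  E = r_u · r_u = 16*u^2 + 1,
  F = r_u · r_v = 24*u*v,
  G = r_v · r_v = 36*v^2 + 1.
Evaluating at (u, v) = (-2, -2): E = 65, F = 96, G = 145.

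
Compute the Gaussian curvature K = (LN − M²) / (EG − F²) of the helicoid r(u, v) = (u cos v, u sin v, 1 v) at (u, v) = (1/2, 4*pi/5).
K = -16/25

Coefficients of the first fundamental form: E = 1, F = 0, G = u^2 + 1.
Coefficients of the second fundamental form: L = 0, M = -1/sqrt(u^2 + 1), N = 0.
Assemble K = (LN − M²)/(EG − F²) = -1/(u^2 + 1)^2. At (u, v) = (1/2, 4*pi/5): K = -16/25.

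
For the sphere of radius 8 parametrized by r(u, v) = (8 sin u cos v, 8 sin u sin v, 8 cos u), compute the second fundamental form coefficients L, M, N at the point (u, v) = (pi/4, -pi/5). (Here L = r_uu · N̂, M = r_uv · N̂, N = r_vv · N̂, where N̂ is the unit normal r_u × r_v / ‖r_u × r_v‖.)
L = -8;  M = 0;  N = -4

Compute the unit normal N̂(u, v) = (sin(u)^2*cos(v)/Abs(sin(u)), sin(u)^2*sin(v)/Abs(sin(u)), sin(2*u)/(2*Abs(sin(u)))), and the second partials r_uu, r_uv, r_vv. Take dot products:
  L(u, v) = r_uu · N̂ = -8*sin(u)/Abs(sin(u)),
  M(u, v) = r_uv · N̂ = 0,
  N(u, v) = r_vv · N̂ = -8*sin(u)^3/Abs(sin(u)).
Evaluating at (u, v) = (pi/4, -pi/5):
  L = -8, M = 0, N = -4.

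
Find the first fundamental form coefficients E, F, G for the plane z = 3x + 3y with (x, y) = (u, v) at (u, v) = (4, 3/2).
E = 10;  F = 9;  G = 10

Partials: r_u = (1, 0, 3), r_v = (0, 1, 3). As functions of (u, v):
  E = r_u · r_u = 10,
  F = r_u · r_v = 9,
  G = r_v · r_v = 10.
Evaluating at (u, v) = (4, 3/2): E = 10, F = 9, G = 10.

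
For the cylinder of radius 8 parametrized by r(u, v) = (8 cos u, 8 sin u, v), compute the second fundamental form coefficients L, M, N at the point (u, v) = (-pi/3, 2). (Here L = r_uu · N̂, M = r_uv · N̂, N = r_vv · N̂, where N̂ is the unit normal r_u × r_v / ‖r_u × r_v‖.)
L = -8;  M = 0;  N = 0

Compute the unit normal N̂(u, v) = (cos(u), sin(u), 0), and the second partials r_uu, r_uv, r_vv. Take dot products:
  L(u, v) = r_uu · N̂ = -8,
  M(u, v) = r_uv · N̂ = 0,
  N(u, v) = r_vv · N̂ = 0.
Evaluating at (u, v) = (-pi/3, 2):
  L = -8, M = 0, N = 0.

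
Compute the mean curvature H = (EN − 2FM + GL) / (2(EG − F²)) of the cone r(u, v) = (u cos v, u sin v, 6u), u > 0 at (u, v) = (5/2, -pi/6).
H = 6*sqrt(37)/185

With E = 37, F = 0, G = u^2, L = 0, M = 0, N = 6*sqrt(37)*u^2/(37*Abs(u)), assemble
  H = (EN − 2FM + GL) / (2(EG − F²)) = 3*sqrt(37)/(37*Abs(u)).
At (u, v) = (5/2, -pi/6): H = 6*sqrt(37)/185.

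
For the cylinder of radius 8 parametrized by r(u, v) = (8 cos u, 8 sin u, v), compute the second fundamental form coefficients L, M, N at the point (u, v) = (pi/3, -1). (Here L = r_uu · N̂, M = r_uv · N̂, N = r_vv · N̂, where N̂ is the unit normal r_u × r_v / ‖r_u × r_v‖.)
L = -8;  M = 0;  N = 0

Compute the unit normal N̂(u, v) = (cos(u), sin(u), 0), and the second partials r_uu, r_uv, r_vv. Take dot products:
  L(u, v) = r_uu · N̂ = -8,
  M(u, v) = r_uv · N̂ = 0,
  N(u, v) = r_vv · N̂ = 0.
Evaluating at (u, v) = (pi/3, -1):
  L = -8, M = 0, N = 0.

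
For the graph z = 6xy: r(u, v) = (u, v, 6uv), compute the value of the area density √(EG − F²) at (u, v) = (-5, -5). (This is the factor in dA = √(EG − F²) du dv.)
√(EG − F²)|_{(-5, -5)} = sqrt(1801)

E = 36*v^2 + 1, F = 36*u*v, G = 36*u^2 + 1, so EG − F² = 36*u^2 + 36*v^2 + 1. Taking the positive square root: √(EG − F²) = sqrt(36*u^2 + 36*v^2 + 1). At (u, v) = (-5, -5): sqrt(1801).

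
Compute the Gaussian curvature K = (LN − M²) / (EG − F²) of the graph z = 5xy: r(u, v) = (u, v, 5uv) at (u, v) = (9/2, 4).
K = -400/13169641

Coefficients of the first fundamental form: E = 25*v^2 + 1, F = 25*u*v, G = 25*u^2 + 1.
Coefficients of the second fundamental form: L = 0, M = 5/sqrt(25*u^2 + 25*v^2 + 1), N = 0.
Assemble K = (LN − M²)/(EG − F²) = -25/(625*u^4 + 1250*u^2*v^2 + 50*u^2 + 625*v^4 + 50*v^2 + 1). At (u, v) = (9/2, 4): K = -400/13169641.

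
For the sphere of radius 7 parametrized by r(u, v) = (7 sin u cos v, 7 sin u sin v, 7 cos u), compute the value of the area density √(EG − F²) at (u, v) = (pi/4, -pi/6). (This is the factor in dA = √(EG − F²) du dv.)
√(EG − F²)|_{(pi/4, -pi/6)} = 49*sqrt(2)/2

E = 49, F = 0, G = 49*sin(u)^2, so EG − F² = 2401*sin(u)^2. Taking the positive square root: √(EG − F²) = 49*Abs(sin(u)). At (u, v) = (pi/4, -pi/6): 49*sqrt(2)/2.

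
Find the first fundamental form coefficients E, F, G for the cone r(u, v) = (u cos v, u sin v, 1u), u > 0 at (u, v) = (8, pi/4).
E = 2;  F = 0;  G = 64

Partials: r_u = (cos(v), sin(v), 1), r_v = (-u*sin(v), u*cos(v), 0). As functions of (u, v):
  E = r_u · r_u = 2,
  F = r_u · r_v = 0,
  G = r_v · r_v = u^2.
Evaluating at (u, v) = (8, pi/4): E = 2, F = 0, G = 64.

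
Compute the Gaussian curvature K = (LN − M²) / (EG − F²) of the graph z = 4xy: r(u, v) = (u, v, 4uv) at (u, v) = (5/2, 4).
K = -16/127449

Coefficients of the first fundamental form: E = 16*v^2 + 1, F = 16*u*v, G = 16*u^2 + 1.
Coefficients of the second fundamental form: L = 0, M = 4/sqrt(16*u^2 + 16*v^2 + 1), N = 0.
Assemble K = (LN − M²)/(EG − F²) = -16/(256*u^4 + 512*u^2*v^2 + 32*u^2 + 256*v^4 + 32*v^2 + 1). At (u, v) = (5/2, 4): K = -16/127449.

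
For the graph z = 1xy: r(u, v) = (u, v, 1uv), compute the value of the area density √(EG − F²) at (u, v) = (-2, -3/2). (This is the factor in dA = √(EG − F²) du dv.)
√(EG − F²)|_{(-2, -3/2)} = sqrt(29)/2

E = v^2 + 1, F = u*v, G = u^2 + 1, so EG − F² = u^2 + v^2 + 1. Taking the positive square root: √(EG − F²) = sqrt(u^2 + v^2 + 1). At (u, v) = (-2, -3/2): sqrt(29)/2.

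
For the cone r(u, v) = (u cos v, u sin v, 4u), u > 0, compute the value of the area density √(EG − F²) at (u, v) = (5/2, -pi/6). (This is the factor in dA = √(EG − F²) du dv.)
√(EG − F²)|_{(5/2, -pi/6)} = 5*sqrt(17)/2

E = 17, F = 0, G = u^2, so EG − F² = 17*u^2. Taking the positive square root: √(EG − F²) = sqrt(17)*Abs(u). At (u, v) = (5/2, -pi/6): 5*sqrt(17)/2.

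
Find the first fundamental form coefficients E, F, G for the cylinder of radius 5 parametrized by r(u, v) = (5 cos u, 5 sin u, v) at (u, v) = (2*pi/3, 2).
E = 25;  F = 0;  G = 1

Partials: r_u = (-5*sin(u), 5*cos(u), 0), r_v = (0, 0, 1). As functions of (u, v):
  E = r_u · r_u = 25,
  F = r_u · r_v = 0,
  G = r_v · r_v = 1.
Evaluating at (u, v) = (2*pi/3, 2): E = 25, F = 0, G = 1.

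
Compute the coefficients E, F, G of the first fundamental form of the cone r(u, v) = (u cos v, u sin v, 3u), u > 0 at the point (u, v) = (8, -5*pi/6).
E = 10;  F = 0;  G = 64

Partials: r_u = (cos(v), sin(v), 3), r_v = (-u*sin(v), u*cos(v), 0). As functions of (u, v):
  E = r_u · r_u = 10,
  F = r_u · r_v = 0,
  G = r_v · r_v = u^2.
Evaluating at (u, v) = (8, -5*pi/6): E = 10, F = 0, G = 64.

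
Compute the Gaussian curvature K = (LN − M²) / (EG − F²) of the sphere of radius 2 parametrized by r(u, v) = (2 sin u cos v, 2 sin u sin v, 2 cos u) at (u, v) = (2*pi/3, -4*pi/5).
K = 1/4

Coefficients of the first fundamental form: E = 4, F = 0, G = 4*sin(u)^2.
Coefficients of the second fundamental form: L = -2*sin(u)/Abs(sin(u)), M = 0, N = -2*sin(u)^3/Abs(sin(u)).
Assemble K = (LN − M²)/(EG − F²) = 1/4. At (u, v) = (2*pi/3, -4*pi/5): K = 1/4.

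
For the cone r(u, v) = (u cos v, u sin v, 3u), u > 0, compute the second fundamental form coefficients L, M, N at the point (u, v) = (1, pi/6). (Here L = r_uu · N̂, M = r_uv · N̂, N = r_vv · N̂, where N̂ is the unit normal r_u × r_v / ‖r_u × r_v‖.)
L = 0;  M = 0;  N = 3*sqrt(10)/10

Compute the unit normal N̂(u, v) = (-3*sqrt(10)*u*cos(v)/(10*Abs(u)), -3*sqrt(10)*u*sin(v)/(10*Abs(u)), sqrt(10)*u/(10*Abs(u))), and the second partials r_uu, r_uv, r_vv. Take dot products:
  L(u, v) = r_uu · N̂ = 0,
  M(u, v) = r_uv · N̂ = 0,
  N(u, v) = r_vv · N̂ = 3*sqrt(10)*u^2/(10*Abs(u)).
Evaluating at (u, v) = (1, pi/6):
  L = 0, M = 0, N = 3*sqrt(10)/10.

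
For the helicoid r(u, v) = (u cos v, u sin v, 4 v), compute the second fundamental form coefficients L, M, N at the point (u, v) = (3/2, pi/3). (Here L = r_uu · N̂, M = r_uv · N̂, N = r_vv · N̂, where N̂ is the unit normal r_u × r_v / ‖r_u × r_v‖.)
L = 0;  M = -8*sqrt(73)/73;  N = 0

Compute the unit normal N̂(u, v) = (4*sin(v)/sqrt(u^2 + 16), -4*cos(v)/sqrt(u^2 + 16), u/sqrt(u^2 + 16)), and the second partials r_uu, r_uv, r_vv. Take dot products:
  L(u, v) = r_uu · N̂ = 0,
  M(u, v) = r_uv · N̂ = -4/sqrt(u^2 + 16),
  N(u, v) = r_vv · N̂ = 0.
Evaluating at (u, v) = (3/2, pi/3):
  L = 0, M = -8*sqrt(73)/73, N = 0.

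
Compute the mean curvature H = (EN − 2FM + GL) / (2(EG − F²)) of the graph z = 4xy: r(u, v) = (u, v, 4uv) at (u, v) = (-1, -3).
H = -192*sqrt(161)/25921

With E = 16*v^2 + 1, F = 16*u*v, G = 16*u^2 + 1, L = 0, M = 4/sqrt(16*u^2 + 16*v^2 + 1), N = 0, assemble
  H = (EN − 2FM + GL) / (2(EG − F²)) = -64*u*v/(16*u^2 + 16*v^2 + 1)^(3/2).
At (u, v) = (-1, -3): H = -192*sqrt(161)/25921.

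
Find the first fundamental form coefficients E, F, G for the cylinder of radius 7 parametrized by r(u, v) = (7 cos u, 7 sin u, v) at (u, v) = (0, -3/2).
E = 49;  F = 0;  G = 1

Partials: r_u = (-7*sin(u), 7*cos(u), 0), r_v = (0, 0, 1). As functions of (u, v):
  E = r_u · r_u = 49,
  F = r_u · r_v = 0,
  G = r_v · r_v = 1.
Evaluating at (u, v) = (0, -3/2): E = 49, F = 0, G = 1.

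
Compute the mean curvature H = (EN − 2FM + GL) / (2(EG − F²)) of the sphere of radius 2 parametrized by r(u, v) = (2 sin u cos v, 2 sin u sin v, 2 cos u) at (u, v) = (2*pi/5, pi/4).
H = -1/2

With E = 4, F = 0, G = 4*sin(u)^2, L = -2*sin(u)/Abs(sin(u)), M = 0, N = -2*sin(u)^3/Abs(sin(u)), assemble
  H = (EN − 2FM + GL) / (2(EG − F²)) = -sin(u)/(2*Abs(sin(u))).
At (u, v) = (2*pi/5, pi/4): H = -1/2.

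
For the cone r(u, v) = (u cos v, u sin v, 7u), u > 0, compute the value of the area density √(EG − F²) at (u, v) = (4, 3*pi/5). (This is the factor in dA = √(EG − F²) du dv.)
√(EG − F²)|_{(4, 3*pi/5)} = 20*sqrt(2)

E = 50, F = 0, G = u^2, so EG − F² = 50*u^2. Taking the positive square root: √(EG − F²) = 5*sqrt(2)*Abs(u). At (u, v) = (4, 3*pi/5): 20*sqrt(2).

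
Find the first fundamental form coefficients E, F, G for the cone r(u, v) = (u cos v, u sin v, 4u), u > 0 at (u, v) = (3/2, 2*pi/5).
E = 17;  F = 0;  G = 9/4

Partials: r_u = (cos(v), sin(v), 4), r_v = (-u*sin(v), u*cos(v), 0). As functions of (u, v):
  E = r_u · r_u = 17,
  F = r_u · r_v = 0,
  G = r_v · r_v = u^2.
Evaluating at (u, v) = (3/2, 2*pi/5): E = 17, F = 0, G = 9/4.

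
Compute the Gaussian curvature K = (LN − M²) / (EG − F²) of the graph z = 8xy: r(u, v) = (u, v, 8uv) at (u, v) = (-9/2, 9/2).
K = -64/6723649

Coefficients of the first fundamental form: E = 64*v^2 + 1, F = 64*u*v, G = 64*u^2 + 1.
Coefficients of the second fundamental form: L = 0, M = 8/sqrt(64*u^2 + 64*v^2 + 1), N = 0.
Assemble K = (LN − M²)/(EG − F²) = -64/(4096*u^4 + 8192*u^2*v^2 + 128*u^2 + 4096*v^4 + 128*v^2 + 1). At (u, v) = (-9/2, 9/2): K = -64/6723649.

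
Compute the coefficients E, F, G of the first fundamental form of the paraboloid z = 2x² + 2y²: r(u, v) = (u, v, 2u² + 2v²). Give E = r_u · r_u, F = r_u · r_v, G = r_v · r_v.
E = 16*u^2 + 1;  F = 16*u*v;  G = 16*v^2 + 1

Compute partials: r_u = (1, 0, 4*u), r_v = (0, 1, 4*v). Then
  E = r_u · r_u = 16*u^2 + 1,
  F = r_u · r_v = 16*u*v,
  G = r_v · r_v = 16*v^2 + 1.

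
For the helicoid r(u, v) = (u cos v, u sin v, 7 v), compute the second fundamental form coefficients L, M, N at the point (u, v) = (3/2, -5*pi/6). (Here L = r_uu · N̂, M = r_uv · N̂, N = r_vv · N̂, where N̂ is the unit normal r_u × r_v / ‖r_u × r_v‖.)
L = 0;  M = -14*sqrt(205)/205;  N = 0

Compute the unit normal N̂(u, v) = (7*sin(v)/sqrt(u^2 + 49), -7*cos(v)/sqrt(u^2 + 49), u/sqrt(u^2 + 49)), and the second partials r_uu, r_uv, r_vv. Take dot products:
  L(u, v) = r_uu · N̂ = 0,
  M(u, v) = r_uv · N̂ = -7/sqrt(u^2 + 49),
  N(u, v) = r_vv · N̂ = 0.
Evaluating at (u, v) = (3/2, -5*pi/6):
  L = 0, M = -14*sqrt(205)/205, N = 0.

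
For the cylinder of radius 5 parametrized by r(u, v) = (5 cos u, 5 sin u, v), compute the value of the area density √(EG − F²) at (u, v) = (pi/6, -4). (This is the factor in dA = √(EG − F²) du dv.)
√(EG − F²)|_{(pi/6, -4)} = 5

E = 25, F = 0, G = 1, so EG − F² = 25. Taking the positive square root: √(EG − F²) = 5. At (u, v) = (pi/6, -4): 5.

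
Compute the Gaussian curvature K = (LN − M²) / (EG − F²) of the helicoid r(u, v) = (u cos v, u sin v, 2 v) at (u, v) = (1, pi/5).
K = -4/25

Coefficients of the first fundamental form: E = 1, F = 0, G = u^2 + 4.
Coefficients of the second fundamental form: L = 0, M = -2/sqrt(u^2 + 4), N = 0.
Assemble K = (LN − M²)/(EG − F²) = -4/(u^2 + 4)^2. At (u, v) = (1, pi/5): K = -4/25.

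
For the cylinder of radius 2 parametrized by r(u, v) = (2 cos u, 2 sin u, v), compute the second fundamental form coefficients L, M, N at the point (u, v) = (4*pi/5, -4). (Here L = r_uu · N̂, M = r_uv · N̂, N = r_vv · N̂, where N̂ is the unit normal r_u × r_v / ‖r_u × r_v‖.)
L = -2;  M = 0;  N = 0

Compute the unit normal N̂(u, v) = (cos(u), sin(u), 0), and the second partials r_uu, r_uv, r_vv. Take dot products:
  L(u, v) = r_uu · N̂ = -2,
  M(u, v) = r_uv · N̂ = 0,
  N(u, v) = r_vv · N̂ = 0.
Evaluating at (u, v) = (4*pi/5, -4):
  L = -2, M = 0, N = 0.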